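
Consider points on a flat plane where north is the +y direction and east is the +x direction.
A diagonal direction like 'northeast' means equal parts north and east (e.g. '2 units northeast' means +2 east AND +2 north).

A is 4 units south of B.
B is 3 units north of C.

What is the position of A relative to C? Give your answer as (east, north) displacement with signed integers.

Place C at the origin (east=0, north=0).
  B is 3 units north of C: delta (east=+0, north=+3); B at (east=0, north=3).
  A is 4 units south of B: delta (east=+0, north=-4); A at (east=0, north=-1).
Therefore A relative to C: (east=0, north=-1).

Answer: A is at (east=0, north=-1) relative to C.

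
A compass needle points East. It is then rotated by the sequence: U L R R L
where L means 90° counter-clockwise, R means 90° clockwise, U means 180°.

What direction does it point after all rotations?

Start: East
  U (U-turn (180°)) -> West
  L (left (90° counter-clockwise)) -> South
  R (right (90° clockwise)) -> West
  R (right (90° clockwise)) -> North
  L (left (90° counter-clockwise)) -> West
Final: West

Answer: Final heading: West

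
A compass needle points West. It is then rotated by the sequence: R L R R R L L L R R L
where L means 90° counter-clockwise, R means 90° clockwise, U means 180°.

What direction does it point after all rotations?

Start: West
  R (right (90° clockwise)) -> North
  L (left (90° counter-clockwise)) -> West
  R (right (90° clockwise)) -> North
  R (right (90° clockwise)) -> East
  R (right (90° clockwise)) -> South
  L (left (90° counter-clockwise)) -> East
  L (left (90° counter-clockwise)) -> North
  L (left (90° counter-clockwise)) -> West
  R (right (90° clockwise)) -> North
  R (right (90° clockwise)) -> East
  L (left (90° counter-clockwise)) -> North
Final: North

Answer: Final heading: North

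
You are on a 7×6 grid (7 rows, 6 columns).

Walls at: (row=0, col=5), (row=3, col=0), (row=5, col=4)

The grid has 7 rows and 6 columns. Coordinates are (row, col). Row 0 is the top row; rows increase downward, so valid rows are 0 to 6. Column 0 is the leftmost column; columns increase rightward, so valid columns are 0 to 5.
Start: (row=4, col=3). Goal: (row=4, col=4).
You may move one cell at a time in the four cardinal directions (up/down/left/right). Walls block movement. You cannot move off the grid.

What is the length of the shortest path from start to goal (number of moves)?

BFS from (row=4, col=3) until reaching (row=4, col=4):
  Distance 0: (row=4, col=3)
  Distance 1: (row=3, col=3), (row=4, col=2), (row=4, col=4), (row=5, col=3)  <- goal reached here
One shortest path (1 moves): (row=4, col=3) -> (row=4, col=4)

Answer: Shortest path length: 1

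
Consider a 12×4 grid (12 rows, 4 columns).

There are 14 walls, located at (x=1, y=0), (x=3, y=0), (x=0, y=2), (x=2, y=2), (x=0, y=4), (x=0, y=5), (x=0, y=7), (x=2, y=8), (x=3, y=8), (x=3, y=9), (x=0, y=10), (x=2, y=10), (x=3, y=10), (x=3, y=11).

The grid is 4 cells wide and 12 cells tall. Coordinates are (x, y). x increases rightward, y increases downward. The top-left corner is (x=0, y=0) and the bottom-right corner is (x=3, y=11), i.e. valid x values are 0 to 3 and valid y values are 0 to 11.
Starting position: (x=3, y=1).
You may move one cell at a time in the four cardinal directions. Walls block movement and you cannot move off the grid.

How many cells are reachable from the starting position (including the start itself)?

Answer: Reachable cells: 34

Derivation:
BFS flood-fill from (x=3, y=1):
  Distance 0: (x=3, y=1)
  Distance 1: (x=2, y=1), (x=3, y=2)
  Distance 2: (x=2, y=0), (x=1, y=1), (x=3, y=3)
  Distance 3: (x=0, y=1), (x=1, y=2), (x=2, y=3), (x=3, y=4)
  Distance 4: (x=0, y=0), (x=1, y=3), (x=2, y=4), (x=3, y=5)
  Distance 5: (x=0, y=3), (x=1, y=4), (x=2, y=5), (x=3, y=6)
  Distance 6: (x=1, y=5), (x=2, y=6), (x=3, y=7)
  Distance 7: (x=1, y=6), (x=2, y=7)
  Distance 8: (x=0, y=6), (x=1, y=7)
  Distance 9: (x=1, y=8)
  Distance 10: (x=0, y=8), (x=1, y=9)
  Distance 11: (x=0, y=9), (x=2, y=9), (x=1, y=10)
  Distance 12: (x=1, y=11)
  Distance 13: (x=0, y=11), (x=2, y=11)
Total reachable: 34 (grid has 34 open cells total)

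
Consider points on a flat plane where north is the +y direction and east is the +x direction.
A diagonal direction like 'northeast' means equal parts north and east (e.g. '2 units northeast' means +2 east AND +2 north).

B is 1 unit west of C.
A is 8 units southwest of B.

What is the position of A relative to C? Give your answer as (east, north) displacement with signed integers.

Answer: A is at (east=-9, north=-8) relative to C.

Derivation:
Place C at the origin (east=0, north=0).
  B is 1 unit west of C: delta (east=-1, north=+0); B at (east=-1, north=0).
  A is 8 units southwest of B: delta (east=-8, north=-8); A at (east=-9, north=-8).
Therefore A relative to C: (east=-9, north=-8).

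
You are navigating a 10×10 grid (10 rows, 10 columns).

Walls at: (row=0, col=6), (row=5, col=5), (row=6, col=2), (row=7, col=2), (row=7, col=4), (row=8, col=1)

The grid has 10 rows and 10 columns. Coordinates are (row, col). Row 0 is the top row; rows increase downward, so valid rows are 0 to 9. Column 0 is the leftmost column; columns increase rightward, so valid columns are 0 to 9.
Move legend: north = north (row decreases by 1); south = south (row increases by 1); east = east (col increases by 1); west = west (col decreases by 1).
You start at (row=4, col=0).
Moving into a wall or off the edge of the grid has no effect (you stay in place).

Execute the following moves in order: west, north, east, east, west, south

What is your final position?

Start: (row=4, col=0)
  west (west): blocked, stay at (row=4, col=0)
  north (north): (row=4, col=0) -> (row=3, col=0)
  east (east): (row=3, col=0) -> (row=3, col=1)
  east (east): (row=3, col=1) -> (row=3, col=2)
  west (west): (row=3, col=2) -> (row=3, col=1)
  south (south): (row=3, col=1) -> (row=4, col=1)
Final: (row=4, col=1)

Answer: Final position: (row=4, col=1)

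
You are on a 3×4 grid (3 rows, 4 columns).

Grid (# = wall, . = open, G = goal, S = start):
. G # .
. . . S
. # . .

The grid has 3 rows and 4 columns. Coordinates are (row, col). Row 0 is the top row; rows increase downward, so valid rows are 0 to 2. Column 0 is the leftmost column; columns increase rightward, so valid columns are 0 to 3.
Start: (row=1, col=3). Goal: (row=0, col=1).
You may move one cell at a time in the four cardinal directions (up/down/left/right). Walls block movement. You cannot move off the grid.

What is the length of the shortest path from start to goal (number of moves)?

Answer: Shortest path length: 3

Derivation:
BFS from (row=1, col=3) until reaching (row=0, col=1):
  Distance 0: (row=1, col=3)
  Distance 1: (row=0, col=3), (row=1, col=2), (row=2, col=3)
  Distance 2: (row=1, col=1), (row=2, col=2)
  Distance 3: (row=0, col=1), (row=1, col=0)  <- goal reached here
One shortest path (3 moves): (row=1, col=3) -> (row=1, col=2) -> (row=1, col=1) -> (row=0, col=1)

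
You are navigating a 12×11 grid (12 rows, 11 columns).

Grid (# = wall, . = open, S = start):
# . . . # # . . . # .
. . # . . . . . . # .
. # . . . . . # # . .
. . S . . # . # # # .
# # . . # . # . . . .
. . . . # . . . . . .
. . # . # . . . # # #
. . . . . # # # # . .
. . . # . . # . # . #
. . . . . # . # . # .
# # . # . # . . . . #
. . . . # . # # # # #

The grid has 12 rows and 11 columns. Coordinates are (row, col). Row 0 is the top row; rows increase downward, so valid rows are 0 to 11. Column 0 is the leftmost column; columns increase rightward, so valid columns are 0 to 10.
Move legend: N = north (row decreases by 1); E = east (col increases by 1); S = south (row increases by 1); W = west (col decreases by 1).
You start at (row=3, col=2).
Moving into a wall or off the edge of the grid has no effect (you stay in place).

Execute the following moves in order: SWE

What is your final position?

Start: (row=3, col=2)
  S (south): (row=3, col=2) -> (row=4, col=2)
  W (west): blocked, stay at (row=4, col=2)
  E (east): (row=4, col=2) -> (row=4, col=3)
Final: (row=4, col=3)

Answer: Final position: (row=4, col=3)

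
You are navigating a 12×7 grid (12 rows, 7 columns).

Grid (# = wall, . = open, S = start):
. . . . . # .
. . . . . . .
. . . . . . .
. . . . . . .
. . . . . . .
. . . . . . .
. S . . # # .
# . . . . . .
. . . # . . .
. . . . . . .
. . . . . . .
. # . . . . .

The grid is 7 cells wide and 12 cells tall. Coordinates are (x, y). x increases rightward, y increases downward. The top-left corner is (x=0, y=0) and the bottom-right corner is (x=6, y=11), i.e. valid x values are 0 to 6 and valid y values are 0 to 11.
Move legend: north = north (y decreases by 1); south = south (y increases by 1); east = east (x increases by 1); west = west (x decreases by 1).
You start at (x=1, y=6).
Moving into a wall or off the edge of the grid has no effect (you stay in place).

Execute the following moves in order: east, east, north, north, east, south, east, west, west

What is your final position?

Answer: Final position: (x=3, y=5)

Derivation:
Start: (x=1, y=6)
  east (east): (x=1, y=6) -> (x=2, y=6)
  east (east): (x=2, y=6) -> (x=3, y=6)
  north (north): (x=3, y=6) -> (x=3, y=5)
  north (north): (x=3, y=5) -> (x=3, y=4)
  east (east): (x=3, y=4) -> (x=4, y=4)
  south (south): (x=4, y=4) -> (x=4, y=5)
  east (east): (x=4, y=5) -> (x=5, y=5)
  west (west): (x=5, y=5) -> (x=4, y=5)
  west (west): (x=4, y=5) -> (x=3, y=5)
Final: (x=3, y=5)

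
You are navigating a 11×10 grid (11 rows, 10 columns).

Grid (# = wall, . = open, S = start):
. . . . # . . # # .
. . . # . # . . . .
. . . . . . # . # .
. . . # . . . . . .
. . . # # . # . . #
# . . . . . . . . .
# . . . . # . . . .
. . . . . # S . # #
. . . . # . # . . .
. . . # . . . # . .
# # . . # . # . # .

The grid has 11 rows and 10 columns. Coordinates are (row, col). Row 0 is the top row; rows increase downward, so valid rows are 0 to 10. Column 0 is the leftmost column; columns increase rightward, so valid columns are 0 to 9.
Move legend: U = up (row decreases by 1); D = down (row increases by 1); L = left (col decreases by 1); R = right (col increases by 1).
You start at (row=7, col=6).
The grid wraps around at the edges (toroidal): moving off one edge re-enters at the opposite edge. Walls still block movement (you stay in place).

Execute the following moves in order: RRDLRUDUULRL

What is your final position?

Answer: Final position: (row=8, col=7)

Derivation:
Start: (row=7, col=6)
  R (right): (row=7, col=6) -> (row=7, col=7)
  R (right): blocked, stay at (row=7, col=7)
  D (down): (row=7, col=7) -> (row=8, col=7)
  L (left): blocked, stay at (row=8, col=7)
  R (right): (row=8, col=7) -> (row=8, col=8)
  U (up): blocked, stay at (row=8, col=8)
  D (down): (row=8, col=8) -> (row=9, col=8)
  U (up): (row=9, col=8) -> (row=8, col=8)
  U (up): blocked, stay at (row=8, col=8)
  L (left): (row=8, col=8) -> (row=8, col=7)
  R (right): (row=8, col=7) -> (row=8, col=8)
  L (left): (row=8, col=8) -> (row=8, col=7)
Final: (row=8, col=7)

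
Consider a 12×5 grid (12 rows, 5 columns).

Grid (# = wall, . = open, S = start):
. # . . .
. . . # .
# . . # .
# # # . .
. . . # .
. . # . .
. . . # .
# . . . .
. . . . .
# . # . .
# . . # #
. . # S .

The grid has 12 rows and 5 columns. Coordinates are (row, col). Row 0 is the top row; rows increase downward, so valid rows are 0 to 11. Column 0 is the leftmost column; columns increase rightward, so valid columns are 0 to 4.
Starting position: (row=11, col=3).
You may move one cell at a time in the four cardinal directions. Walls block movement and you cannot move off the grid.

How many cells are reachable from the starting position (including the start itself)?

BFS flood-fill from (row=11, col=3):
  Distance 0: (row=11, col=3)
  Distance 1: (row=11, col=4)
Total reachable: 2 (grid has 43 open cells total)

Answer: Reachable cells: 2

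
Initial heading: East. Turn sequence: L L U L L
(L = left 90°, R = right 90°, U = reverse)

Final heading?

Answer: Final heading: West

Derivation:
Start: East
  L (left (90° counter-clockwise)) -> North
  L (left (90° counter-clockwise)) -> West
  U (U-turn (180°)) -> East
  L (left (90° counter-clockwise)) -> North
  L (left (90° counter-clockwise)) -> West
Final: West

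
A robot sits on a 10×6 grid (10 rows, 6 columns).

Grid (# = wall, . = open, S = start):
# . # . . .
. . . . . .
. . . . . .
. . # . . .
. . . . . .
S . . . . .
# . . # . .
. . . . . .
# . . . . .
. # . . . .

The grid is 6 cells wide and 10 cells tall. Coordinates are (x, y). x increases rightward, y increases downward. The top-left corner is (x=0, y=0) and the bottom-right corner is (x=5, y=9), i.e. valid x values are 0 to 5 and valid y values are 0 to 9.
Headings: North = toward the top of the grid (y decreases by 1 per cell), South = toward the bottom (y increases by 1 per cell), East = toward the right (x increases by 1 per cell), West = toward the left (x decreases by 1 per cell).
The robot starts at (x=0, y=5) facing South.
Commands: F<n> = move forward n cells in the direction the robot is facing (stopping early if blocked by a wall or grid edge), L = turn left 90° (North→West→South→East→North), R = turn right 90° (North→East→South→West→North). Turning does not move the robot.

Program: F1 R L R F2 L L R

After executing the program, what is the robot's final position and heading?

Answer: Final position: (x=0, y=5), facing South

Derivation:
Start: (x=0, y=5), facing South
  F1: move forward 0/1 (blocked), now at (x=0, y=5)
  R: turn right, now facing West
  L: turn left, now facing South
  R: turn right, now facing West
  F2: move forward 0/2 (blocked), now at (x=0, y=5)
  L: turn left, now facing South
  L: turn left, now facing East
  R: turn right, now facing South
Final: (x=0, y=5), facing South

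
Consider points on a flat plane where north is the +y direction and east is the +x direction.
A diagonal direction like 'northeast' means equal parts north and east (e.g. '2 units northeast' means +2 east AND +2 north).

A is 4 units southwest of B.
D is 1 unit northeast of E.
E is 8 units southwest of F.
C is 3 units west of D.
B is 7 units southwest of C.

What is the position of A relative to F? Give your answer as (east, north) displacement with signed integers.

Answer: A is at (east=-21, north=-18) relative to F.

Derivation:
Place F at the origin (east=0, north=0).
  E is 8 units southwest of F: delta (east=-8, north=-8); E at (east=-8, north=-8).
  D is 1 unit northeast of E: delta (east=+1, north=+1); D at (east=-7, north=-7).
  C is 3 units west of D: delta (east=-3, north=+0); C at (east=-10, north=-7).
  B is 7 units southwest of C: delta (east=-7, north=-7); B at (east=-17, north=-14).
  A is 4 units southwest of B: delta (east=-4, north=-4); A at (east=-21, north=-18).
Therefore A relative to F: (east=-21, north=-18).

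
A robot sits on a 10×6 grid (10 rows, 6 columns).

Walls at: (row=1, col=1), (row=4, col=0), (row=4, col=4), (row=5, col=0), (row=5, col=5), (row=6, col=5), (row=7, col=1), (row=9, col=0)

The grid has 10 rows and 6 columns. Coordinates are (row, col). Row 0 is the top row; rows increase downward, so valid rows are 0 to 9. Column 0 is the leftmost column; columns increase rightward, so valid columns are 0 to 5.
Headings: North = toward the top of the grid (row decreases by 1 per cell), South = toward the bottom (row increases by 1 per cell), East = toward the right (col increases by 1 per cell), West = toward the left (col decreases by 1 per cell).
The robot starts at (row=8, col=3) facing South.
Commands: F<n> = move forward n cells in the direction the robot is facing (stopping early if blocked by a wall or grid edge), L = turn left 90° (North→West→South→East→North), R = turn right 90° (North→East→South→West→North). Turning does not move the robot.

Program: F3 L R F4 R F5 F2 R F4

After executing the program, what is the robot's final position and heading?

Start: (row=8, col=3), facing South
  F3: move forward 1/3 (blocked), now at (row=9, col=3)
  L: turn left, now facing East
  R: turn right, now facing South
  F4: move forward 0/4 (blocked), now at (row=9, col=3)
  R: turn right, now facing West
  F5: move forward 2/5 (blocked), now at (row=9, col=1)
  F2: move forward 0/2 (blocked), now at (row=9, col=1)
  R: turn right, now facing North
  F4: move forward 1/4 (blocked), now at (row=8, col=1)
Final: (row=8, col=1), facing North

Answer: Final position: (row=8, col=1), facing North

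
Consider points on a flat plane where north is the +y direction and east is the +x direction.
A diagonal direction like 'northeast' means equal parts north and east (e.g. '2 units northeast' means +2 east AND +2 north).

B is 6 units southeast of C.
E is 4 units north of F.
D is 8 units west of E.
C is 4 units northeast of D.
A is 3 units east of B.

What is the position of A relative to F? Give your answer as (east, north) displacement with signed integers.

Place F at the origin (east=0, north=0).
  E is 4 units north of F: delta (east=+0, north=+4); E at (east=0, north=4).
  D is 8 units west of E: delta (east=-8, north=+0); D at (east=-8, north=4).
  C is 4 units northeast of D: delta (east=+4, north=+4); C at (east=-4, north=8).
  B is 6 units southeast of C: delta (east=+6, north=-6); B at (east=2, north=2).
  A is 3 units east of B: delta (east=+3, north=+0); A at (east=5, north=2).
Therefore A relative to F: (east=5, north=2).

Answer: A is at (east=5, north=2) relative to F.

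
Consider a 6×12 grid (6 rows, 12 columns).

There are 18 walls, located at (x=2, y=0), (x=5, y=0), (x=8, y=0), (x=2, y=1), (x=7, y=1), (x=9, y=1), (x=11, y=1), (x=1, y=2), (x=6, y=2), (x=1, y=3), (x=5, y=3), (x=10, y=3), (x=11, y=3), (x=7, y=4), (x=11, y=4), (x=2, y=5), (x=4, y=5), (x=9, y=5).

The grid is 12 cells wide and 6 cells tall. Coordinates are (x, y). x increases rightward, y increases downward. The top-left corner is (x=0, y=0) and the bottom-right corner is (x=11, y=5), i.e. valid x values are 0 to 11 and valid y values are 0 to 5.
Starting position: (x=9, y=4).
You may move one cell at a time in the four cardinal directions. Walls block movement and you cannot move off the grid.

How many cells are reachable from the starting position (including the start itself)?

Answer: Reachable cells: 54

Derivation:
BFS flood-fill from (x=9, y=4):
  Distance 0: (x=9, y=4)
  Distance 1: (x=9, y=3), (x=8, y=4), (x=10, y=4)
  Distance 2: (x=9, y=2), (x=8, y=3), (x=8, y=5), (x=10, y=5)
  Distance 3: (x=8, y=2), (x=10, y=2), (x=7, y=3), (x=7, y=5), (x=11, y=5)
  Distance 4: (x=8, y=1), (x=10, y=1), (x=7, y=2), (x=11, y=2), (x=6, y=3), (x=6, y=5)
  Distance 5: (x=10, y=0), (x=6, y=4), (x=5, y=5)
  Distance 6: (x=9, y=0), (x=11, y=0), (x=5, y=4)
  Distance 7: (x=4, y=4)
  Distance 8: (x=4, y=3), (x=3, y=4)
  Distance 9: (x=4, y=2), (x=3, y=3), (x=2, y=4), (x=3, y=5)
  Distance 10: (x=4, y=1), (x=3, y=2), (x=5, y=2), (x=2, y=3), (x=1, y=4)
  Distance 11: (x=4, y=0), (x=3, y=1), (x=5, y=1), (x=2, y=2), (x=0, y=4), (x=1, y=5)
  Distance 12: (x=3, y=0), (x=6, y=1), (x=0, y=3), (x=0, y=5)
  Distance 13: (x=6, y=0), (x=0, y=2)
  Distance 14: (x=7, y=0), (x=0, y=1)
  Distance 15: (x=0, y=0), (x=1, y=1)
  Distance 16: (x=1, y=0)
Total reachable: 54 (grid has 54 open cells total)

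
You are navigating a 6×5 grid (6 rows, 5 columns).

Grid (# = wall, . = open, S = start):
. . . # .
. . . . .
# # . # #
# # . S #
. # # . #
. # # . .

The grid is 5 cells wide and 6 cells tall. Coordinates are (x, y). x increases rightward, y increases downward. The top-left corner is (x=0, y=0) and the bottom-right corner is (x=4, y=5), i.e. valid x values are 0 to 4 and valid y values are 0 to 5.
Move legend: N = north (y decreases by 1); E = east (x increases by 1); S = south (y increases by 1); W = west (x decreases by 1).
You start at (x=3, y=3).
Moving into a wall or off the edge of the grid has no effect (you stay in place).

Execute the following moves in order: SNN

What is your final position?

Answer: Final position: (x=3, y=3)

Derivation:
Start: (x=3, y=3)
  S (south): (x=3, y=3) -> (x=3, y=4)
  N (north): (x=3, y=4) -> (x=3, y=3)
  N (north): blocked, stay at (x=3, y=3)
Final: (x=3, y=3)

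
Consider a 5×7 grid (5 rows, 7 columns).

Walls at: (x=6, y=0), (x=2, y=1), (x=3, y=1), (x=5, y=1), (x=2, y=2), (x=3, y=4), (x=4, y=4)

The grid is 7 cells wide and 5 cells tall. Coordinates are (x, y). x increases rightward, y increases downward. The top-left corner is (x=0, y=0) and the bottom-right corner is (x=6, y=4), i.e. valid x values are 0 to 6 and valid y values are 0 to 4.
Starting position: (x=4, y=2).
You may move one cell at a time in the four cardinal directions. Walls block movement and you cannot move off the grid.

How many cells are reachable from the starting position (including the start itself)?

BFS flood-fill from (x=4, y=2):
  Distance 0: (x=4, y=2)
  Distance 1: (x=4, y=1), (x=3, y=2), (x=5, y=2), (x=4, y=3)
  Distance 2: (x=4, y=0), (x=6, y=2), (x=3, y=3), (x=5, y=3)
  Distance 3: (x=3, y=0), (x=5, y=0), (x=6, y=1), (x=2, y=3), (x=6, y=3), (x=5, y=4)
  Distance 4: (x=2, y=0), (x=1, y=3), (x=2, y=4), (x=6, y=4)
  Distance 5: (x=1, y=0), (x=1, y=2), (x=0, y=3), (x=1, y=4)
  Distance 6: (x=0, y=0), (x=1, y=1), (x=0, y=2), (x=0, y=4)
  Distance 7: (x=0, y=1)
Total reachable: 28 (grid has 28 open cells total)

Answer: Reachable cells: 28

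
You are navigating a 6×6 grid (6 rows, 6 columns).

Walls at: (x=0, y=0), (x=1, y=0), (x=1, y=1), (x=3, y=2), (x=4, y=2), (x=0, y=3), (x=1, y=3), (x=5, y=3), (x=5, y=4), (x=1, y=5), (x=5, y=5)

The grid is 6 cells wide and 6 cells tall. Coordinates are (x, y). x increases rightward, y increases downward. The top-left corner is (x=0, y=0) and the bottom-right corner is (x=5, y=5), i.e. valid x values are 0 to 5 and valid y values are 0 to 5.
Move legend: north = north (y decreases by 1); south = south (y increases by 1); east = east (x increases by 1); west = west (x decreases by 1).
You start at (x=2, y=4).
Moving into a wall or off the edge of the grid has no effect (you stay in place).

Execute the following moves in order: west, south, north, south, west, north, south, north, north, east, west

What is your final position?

Answer: Final position: (x=0, y=4)

Derivation:
Start: (x=2, y=4)
  west (west): (x=2, y=4) -> (x=1, y=4)
  south (south): blocked, stay at (x=1, y=4)
  north (north): blocked, stay at (x=1, y=4)
  south (south): blocked, stay at (x=1, y=4)
  west (west): (x=1, y=4) -> (x=0, y=4)
  north (north): blocked, stay at (x=0, y=4)
  south (south): (x=0, y=4) -> (x=0, y=5)
  north (north): (x=0, y=5) -> (x=0, y=4)
  north (north): blocked, stay at (x=0, y=4)
  east (east): (x=0, y=4) -> (x=1, y=4)
  west (west): (x=1, y=4) -> (x=0, y=4)
Final: (x=0, y=4)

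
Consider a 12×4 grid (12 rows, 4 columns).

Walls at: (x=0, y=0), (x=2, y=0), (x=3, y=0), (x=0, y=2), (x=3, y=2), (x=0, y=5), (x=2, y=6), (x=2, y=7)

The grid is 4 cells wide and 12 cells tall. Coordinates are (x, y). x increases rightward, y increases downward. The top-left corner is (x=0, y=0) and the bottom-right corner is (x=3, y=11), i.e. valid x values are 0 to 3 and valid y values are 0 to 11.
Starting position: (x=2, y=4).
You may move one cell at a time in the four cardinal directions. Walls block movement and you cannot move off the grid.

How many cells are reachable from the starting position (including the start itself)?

BFS flood-fill from (x=2, y=4):
  Distance 0: (x=2, y=4)
  Distance 1: (x=2, y=3), (x=1, y=4), (x=3, y=4), (x=2, y=5)
  Distance 2: (x=2, y=2), (x=1, y=3), (x=3, y=3), (x=0, y=4), (x=1, y=5), (x=3, y=5)
  Distance 3: (x=2, y=1), (x=1, y=2), (x=0, y=3), (x=1, y=6), (x=3, y=6)
  Distance 4: (x=1, y=1), (x=3, y=1), (x=0, y=6), (x=1, y=7), (x=3, y=7)
  Distance 5: (x=1, y=0), (x=0, y=1), (x=0, y=7), (x=1, y=8), (x=3, y=8)
  Distance 6: (x=0, y=8), (x=2, y=8), (x=1, y=9), (x=3, y=9)
  Distance 7: (x=0, y=9), (x=2, y=9), (x=1, y=10), (x=3, y=10)
  Distance 8: (x=0, y=10), (x=2, y=10), (x=1, y=11), (x=3, y=11)
  Distance 9: (x=0, y=11), (x=2, y=11)
Total reachable: 40 (grid has 40 open cells total)

Answer: Reachable cells: 40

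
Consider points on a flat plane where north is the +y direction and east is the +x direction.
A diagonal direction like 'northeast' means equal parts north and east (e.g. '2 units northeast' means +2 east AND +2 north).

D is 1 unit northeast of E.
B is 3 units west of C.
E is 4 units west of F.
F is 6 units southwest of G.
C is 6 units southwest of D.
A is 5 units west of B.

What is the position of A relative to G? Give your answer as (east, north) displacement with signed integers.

Place G at the origin (east=0, north=0).
  F is 6 units southwest of G: delta (east=-6, north=-6); F at (east=-6, north=-6).
  E is 4 units west of F: delta (east=-4, north=+0); E at (east=-10, north=-6).
  D is 1 unit northeast of E: delta (east=+1, north=+1); D at (east=-9, north=-5).
  C is 6 units southwest of D: delta (east=-6, north=-6); C at (east=-15, north=-11).
  B is 3 units west of C: delta (east=-3, north=+0); B at (east=-18, north=-11).
  A is 5 units west of B: delta (east=-5, north=+0); A at (east=-23, north=-11).
Therefore A relative to G: (east=-23, north=-11).

Answer: A is at (east=-23, north=-11) relative to G.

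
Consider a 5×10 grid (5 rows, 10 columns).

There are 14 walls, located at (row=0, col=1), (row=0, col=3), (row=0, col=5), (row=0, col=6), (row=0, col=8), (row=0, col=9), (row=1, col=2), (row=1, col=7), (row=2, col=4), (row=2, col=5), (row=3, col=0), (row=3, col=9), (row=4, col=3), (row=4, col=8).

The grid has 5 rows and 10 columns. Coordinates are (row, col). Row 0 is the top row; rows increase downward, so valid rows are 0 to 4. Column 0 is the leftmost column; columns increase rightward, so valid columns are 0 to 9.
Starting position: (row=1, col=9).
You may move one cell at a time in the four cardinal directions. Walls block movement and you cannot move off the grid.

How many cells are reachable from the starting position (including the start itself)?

BFS flood-fill from (row=1, col=9):
  Distance 0: (row=1, col=9)
  Distance 1: (row=1, col=8), (row=2, col=9)
  Distance 2: (row=2, col=8)
  Distance 3: (row=2, col=7), (row=3, col=8)
  Distance 4: (row=2, col=6), (row=3, col=7)
  Distance 5: (row=1, col=6), (row=3, col=6), (row=4, col=7)
  Distance 6: (row=1, col=5), (row=3, col=5), (row=4, col=6)
  Distance 7: (row=1, col=4), (row=3, col=4), (row=4, col=5)
  Distance 8: (row=0, col=4), (row=1, col=3), (row=3, col=3), (row=4, col=4)
  Distance 9: (row=2, col=3), (row=3, col=2)
  Distance 10: (row=2, col=2), (row=3, col=1), (row=4, col=2)
  Distance 11: (row=2, col=1), (row=4, col=1)
  Distance 12: (row=1, col=1), (row=2, col=0), (row=4, col=0)
  Distance 13: (row=1, col=0)
  Distance 14: (row=0, col=0)
Total reachable: 33 (grid has 36 open cells total)

Answer: Reachable cells: 33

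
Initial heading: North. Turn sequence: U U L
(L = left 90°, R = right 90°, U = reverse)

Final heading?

Start: North
  U (U-turn (180°)) -> South
  U (U-turn (180°)) -> North
  L (left (90° counter-clockwise)) -> West
Final: West

Answer: Final heading: West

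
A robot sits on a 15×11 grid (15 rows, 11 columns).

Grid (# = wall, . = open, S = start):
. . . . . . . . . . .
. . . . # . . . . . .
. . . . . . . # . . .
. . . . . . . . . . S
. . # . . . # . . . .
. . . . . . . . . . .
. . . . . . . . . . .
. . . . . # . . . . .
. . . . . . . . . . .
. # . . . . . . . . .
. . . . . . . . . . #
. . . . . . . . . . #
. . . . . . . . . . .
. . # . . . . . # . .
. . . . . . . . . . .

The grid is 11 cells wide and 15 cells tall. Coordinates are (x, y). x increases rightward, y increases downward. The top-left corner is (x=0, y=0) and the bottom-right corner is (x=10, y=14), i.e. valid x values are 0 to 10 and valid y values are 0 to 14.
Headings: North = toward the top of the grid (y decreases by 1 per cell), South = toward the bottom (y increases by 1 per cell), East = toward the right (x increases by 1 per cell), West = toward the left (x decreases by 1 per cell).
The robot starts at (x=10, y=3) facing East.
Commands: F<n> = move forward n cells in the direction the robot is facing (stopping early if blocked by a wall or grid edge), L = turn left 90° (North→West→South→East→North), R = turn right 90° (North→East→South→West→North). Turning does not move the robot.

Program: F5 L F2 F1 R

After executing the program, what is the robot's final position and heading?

Start: (x=10, y=3), facing East
  F5: move forward 0/5 (blocked), now at (x=10, y=3)
  L: turn left, now facing North
  F2: move forward 2, now at (x=10, y=1)
  F1: move forward 1, now at (x=10, y=0)
  R: turn right, now facing East
Final: (x=10, y=0), facing East

Answer: Final position: (x=10, y=0), facing East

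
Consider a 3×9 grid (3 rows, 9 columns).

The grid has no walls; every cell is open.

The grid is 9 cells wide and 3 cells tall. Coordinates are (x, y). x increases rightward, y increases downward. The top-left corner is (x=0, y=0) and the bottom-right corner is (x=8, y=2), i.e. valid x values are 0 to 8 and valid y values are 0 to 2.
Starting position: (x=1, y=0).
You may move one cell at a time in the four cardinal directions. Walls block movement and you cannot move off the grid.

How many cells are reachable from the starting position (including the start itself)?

BFS flood-fill from (x=1, y=0):
  Distance 0: (x=1, y=0)
  Distance 1: (x=0, y=0), (x=2, y=0), (x=1, y=1)
  Distance 2: (x=3, y=0), (x=0, y=1), (x=2, y=1), (x=1, y=2)
  Distance 3: (x=4, y=0), (x=3, y=1), (x=0, y=2), (x=2, y=2)
  Distance 4: (x=5, y=0), (x=4, y=1), (x=3, y=2)
  Distance 5: (x=6, y=0), (x=5, y=1), (x=4, y=2)
  Distance 6: (x=7, y=0), (x=6, y=1), (x=5, y=2)
  Distance 7: (x=8, y=0), (x=7, y=1), (x=6, y=2)
  Distance 8: (x=8, y=1), (x=7, y=2)
  Distance 9: (x=8, y=2)
Total reachable: 27 (grid has 27 open cells total)

Answer: Reachable cells: 27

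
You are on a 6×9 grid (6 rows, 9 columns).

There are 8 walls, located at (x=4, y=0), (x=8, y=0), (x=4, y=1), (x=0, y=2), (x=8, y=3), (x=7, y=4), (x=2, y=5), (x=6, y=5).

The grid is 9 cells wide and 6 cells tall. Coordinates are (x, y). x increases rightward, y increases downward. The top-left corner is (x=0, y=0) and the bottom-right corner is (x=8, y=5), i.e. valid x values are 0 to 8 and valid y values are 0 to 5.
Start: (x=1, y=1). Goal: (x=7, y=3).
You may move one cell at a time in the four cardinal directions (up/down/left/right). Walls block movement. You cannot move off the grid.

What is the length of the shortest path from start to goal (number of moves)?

Answer: Shortest path length: 8

Derivation:
BFS from (x=1, y=1) until reaching (x=7, y=3):
  Distance 0: (x=1, y=1)
  Distance 1: (x=1, y=0), (x=0, y=1), (x=2, y=1), (x=1, y=2)
  Distance 2: (x=0, y=0), (x=2, y=0), (x=3, y=1), (x=2, y=2), (x=1, y=3)
  Distance 3: (x=3, y=0), (x=3, y=2), (x=0, y=3), (x=2, y=3), (x=1, y=4)
  Distance 4: (x=4, y=2), (x=3, y=3), (x=0, y=4), (x=2, y=4), (x=1, y=5)
  Distance 5: (x=5, y=2), (x=4, y=3), (x=3, y=4), (x=0, y=5)
  Distance 6: (x=5, y=1), (x=6, y=2), (x=5, y=3), (x=4, y=4), (x=3, y=5)
  Distance 7: (x=5, y=0), (x=6, y=1), (x=7, y=2), (x=6, y=3), (x=5, y=4), (x=4, y=5)
  Distance 8: (x=6, y=0), (x=7, y=1), (x=8, y=2), (x=7, y=3), (x=6, y=4), (x=5, y=5)  <- goal reached here
One shortest path (8 moves): (x=1, y=1) -> (x=2, y=1) -> (x=3, y=1) -> (x=3, y=2) -> (x=4, y=2) -> (x=5, y=2) -> (x=6, y=2) -> (x=7, y=2) -> (x=7, y=3)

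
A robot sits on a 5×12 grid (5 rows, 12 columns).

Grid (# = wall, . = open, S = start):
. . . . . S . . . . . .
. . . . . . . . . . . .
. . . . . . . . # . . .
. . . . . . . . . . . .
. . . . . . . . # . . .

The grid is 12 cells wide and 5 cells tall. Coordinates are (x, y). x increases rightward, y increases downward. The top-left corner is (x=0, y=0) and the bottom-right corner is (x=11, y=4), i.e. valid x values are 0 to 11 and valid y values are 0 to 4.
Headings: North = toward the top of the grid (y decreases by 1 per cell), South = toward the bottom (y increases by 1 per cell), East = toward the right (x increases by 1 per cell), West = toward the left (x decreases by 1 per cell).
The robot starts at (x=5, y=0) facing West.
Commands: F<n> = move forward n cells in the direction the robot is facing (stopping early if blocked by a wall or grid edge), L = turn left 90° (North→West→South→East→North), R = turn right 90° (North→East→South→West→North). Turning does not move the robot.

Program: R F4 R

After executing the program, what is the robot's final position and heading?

Start: (x=5, y=0), facing West
  R: turn right, now facing North
  F4: move forward 0/4 (blocked), now at (x=5, y=0)
  R: turn right, now facing East
Final: (x=5, y=0), facing East

Answer: Final position: (x=5, y=0), facing East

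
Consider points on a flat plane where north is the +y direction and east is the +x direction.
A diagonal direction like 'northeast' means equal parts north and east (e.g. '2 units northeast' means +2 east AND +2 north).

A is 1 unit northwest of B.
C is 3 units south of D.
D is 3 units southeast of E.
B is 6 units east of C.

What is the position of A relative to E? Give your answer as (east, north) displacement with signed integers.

Place E at the origin (east=0, north=0).
  D is 3 units southeast of E: delta (east=+3, north=-3); D at (east=3, north=-3).
  C is 3 units south of D: delta (east=+0, north=-3); C at (east=3, north=-6).
  B is 6 units east of C: delta (east=+6, north=+0); B at (east=9, north=-6).
  A is 1 unit northwest of B: delta (east=-1, north=+1); A at (east=8, north=-5).
Therefore A relative to E: (east=8, north=-5).

Answer: A is at (east=8, north=-5) relative to E.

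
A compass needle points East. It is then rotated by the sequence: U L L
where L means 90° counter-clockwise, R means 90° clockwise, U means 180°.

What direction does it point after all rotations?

Answer: Final heading: East

Derivation:
Start: East
  U (U-turn (180°)) -> West
  L (left (90° counter-clockwise)) -> South
  L (left (90° counter-clockwise)) -> East
Final: East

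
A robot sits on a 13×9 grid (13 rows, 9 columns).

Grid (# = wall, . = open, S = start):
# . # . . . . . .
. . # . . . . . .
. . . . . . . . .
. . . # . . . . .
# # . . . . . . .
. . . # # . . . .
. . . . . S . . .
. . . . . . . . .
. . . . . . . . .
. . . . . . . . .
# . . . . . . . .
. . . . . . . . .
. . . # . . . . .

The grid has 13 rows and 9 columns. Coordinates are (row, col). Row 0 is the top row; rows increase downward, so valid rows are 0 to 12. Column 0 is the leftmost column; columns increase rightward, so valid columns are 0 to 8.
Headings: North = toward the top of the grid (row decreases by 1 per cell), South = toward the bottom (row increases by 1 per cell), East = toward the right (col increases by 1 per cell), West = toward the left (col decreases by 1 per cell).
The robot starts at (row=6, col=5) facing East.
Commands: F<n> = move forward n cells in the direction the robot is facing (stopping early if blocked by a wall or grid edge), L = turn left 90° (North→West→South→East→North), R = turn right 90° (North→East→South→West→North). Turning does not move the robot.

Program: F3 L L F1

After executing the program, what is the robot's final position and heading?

Start: (row=6, col=5), facing East
  F3: move forward 3, now at (row=6, col=8)
  L: turn left, now facing North
  L: turn left, now facing West
  F1: move forward 1, now at (row=6, col=7)
Final: (row=6, col=7), facing West

Answer: Final position: (row=6, col=7), facing West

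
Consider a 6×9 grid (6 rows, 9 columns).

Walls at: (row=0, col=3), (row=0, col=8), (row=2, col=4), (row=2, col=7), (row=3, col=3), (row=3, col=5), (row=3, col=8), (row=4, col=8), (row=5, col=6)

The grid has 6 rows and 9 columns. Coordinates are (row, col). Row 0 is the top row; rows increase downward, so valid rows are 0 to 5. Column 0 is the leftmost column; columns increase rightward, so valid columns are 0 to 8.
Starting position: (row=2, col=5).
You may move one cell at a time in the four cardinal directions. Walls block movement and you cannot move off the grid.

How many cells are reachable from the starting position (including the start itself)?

Answer: Reachable cells: 45

Derivation:
BFS flood-fill from (row=2, col=5):
  Distance 0: (row=2, col=5)
  Distance 1: (row=1, col=5), (row=2, col=6)
  Distance 2: (row=0, col=5), (row=1, col=4), (row=1, col=6), (row=3, col=6)
  Distance 3: (row=0, col=4), (row=0, col=6), (row=1, col=3), (row=1, col=7), (row=3, col=7), (row=4, col=6)
  Distance 4: (row=0, col=7), (row=1, col=2), (row=1, col=8), (row=2, col=3), (row=4, col=5), (row=4, col=7)
  Distance 5: (row=0, col=2), (row=1, col=1), (row=2, col=2), (row=2, col=8), (row=4, col=4), (row=5, col=5), (row=5, col=7)
  Distance 6: (row=0, col=1), (row=1, col=0), (row=2, col=1), (row=3, col=2), (row=3, col=4), (row=4, col=3), (row=5, col=4), (row=5, col=8)
  Distance 7: (row=0, col=0), (row=2, col=0), (row=3, col=1), (row=4, col=2), (row=5, col=3)
  Distance 8: (row=3, col=0), (row=4, col=1), (row=5, col=2)
  Distance 9: (row=4, col=0), (row=5, col=1)
  Distance 10: (row=5, col=0)
Total reachable: 45 (grid has 45 open cells total)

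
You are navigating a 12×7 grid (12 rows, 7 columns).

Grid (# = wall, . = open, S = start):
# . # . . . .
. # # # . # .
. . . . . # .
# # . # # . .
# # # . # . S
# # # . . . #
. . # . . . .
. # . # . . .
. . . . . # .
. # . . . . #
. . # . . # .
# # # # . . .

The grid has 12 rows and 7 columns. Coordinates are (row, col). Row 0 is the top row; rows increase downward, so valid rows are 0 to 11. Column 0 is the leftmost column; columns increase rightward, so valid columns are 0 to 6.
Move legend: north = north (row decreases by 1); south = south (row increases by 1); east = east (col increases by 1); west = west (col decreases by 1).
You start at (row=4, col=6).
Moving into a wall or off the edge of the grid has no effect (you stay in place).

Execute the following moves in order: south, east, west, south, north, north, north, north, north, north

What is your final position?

Answer: Final position: (row=3, col=5)

Derivation:
Start: (row=4, col=6)
  south (south): blocked, stay at (row=4, col=6)
  east (east): blocked, stay at (row=4, col=6)
  west (west): (row=4, col=6) -> (row=4, col=5)
  south (south): (row=4, col=5) -> (row=5, col=5)
  north (north): (row=5, col=5) -> (row=4, col=5)
  north (north): (row=4, col=5) -> (row=3, col=5)
  [×4]north (north): blocked, stay at (row=3, col=5)
Final: (row=3, col=5)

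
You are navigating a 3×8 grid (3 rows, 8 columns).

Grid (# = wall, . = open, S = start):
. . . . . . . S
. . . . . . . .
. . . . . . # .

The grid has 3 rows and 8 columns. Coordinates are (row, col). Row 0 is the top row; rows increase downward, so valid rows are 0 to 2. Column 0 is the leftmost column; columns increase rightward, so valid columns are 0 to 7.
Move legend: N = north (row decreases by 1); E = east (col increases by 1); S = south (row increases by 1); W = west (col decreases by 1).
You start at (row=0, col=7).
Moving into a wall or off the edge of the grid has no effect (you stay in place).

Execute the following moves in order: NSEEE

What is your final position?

Answer: Final position: (row=1, col=7)

Derivation:
Start: (row=0, col=7)
  N (north): blocked, stay at (row=0, col=7)
  S (south): (row=0, col=7) -> (row=1, col=7)
  [×3]E (east): blocked, stay at (row=1, col=7)
Final: (row=1, col=7)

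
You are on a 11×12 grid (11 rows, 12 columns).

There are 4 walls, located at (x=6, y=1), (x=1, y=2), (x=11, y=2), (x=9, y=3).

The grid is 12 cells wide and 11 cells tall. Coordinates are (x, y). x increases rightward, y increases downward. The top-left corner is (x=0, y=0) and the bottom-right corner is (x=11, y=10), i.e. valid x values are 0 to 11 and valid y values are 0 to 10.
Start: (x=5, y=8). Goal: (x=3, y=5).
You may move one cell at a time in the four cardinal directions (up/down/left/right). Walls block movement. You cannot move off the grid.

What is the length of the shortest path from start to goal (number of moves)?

Answer: Shortest path length: 5

Derivation:
BFS from (x=5, y=8) until reaching (x=3, y=5):
  Distance 0: (x=5, y=8)
  Distance 1: (x=5, y=7), (x=4, y=8), (x=6, y=8), (x=5, y=9)
  Distance 2: (x=5, y=6), (x=4, y=7), (x=6, y=7), (x=3, y=8), (x=7, y=8), (x=4, y=9), (x=6, y=9), (x=5, y=10)
  Distance 3: (x=5, y=5), (x=4, y=6), (x=6, y=6), (x=3, y=7), (x=7, y=7), (x=2, y=8), (x=8, y=8), (x=3, y=9), (x=7, y=9), (x=4, y=10), (x=6, y=10)
  Distance 4: (x=5, y=4), (x=4, y=5), (x=6, y=5), (x=3, y=6), (x=7, y=6), (x=2, y=7), (x=8, y=7), (x=1, y=8), (x=9, y=8), (x=2, y=9), (x=8, y=9), (x=3, y=10), (x=7, y=10)
  Distance 5: (x=5, y=3), (x=4, y=4), (x=6, y=4), (x=3, y=5), (x=7, y=5), (x=2, y=6), (x=8, y=6), (x=1, y=7), (x=9, y=7), (x=0, y=8), (x=10, y=8), (x=1, y=9), (x=9, y=9), (x=2, y=10), (x=8, y=10)  <- goal reached here
One shortest path (5 moves): (x=5, y=8) -> (x=4, y=8) -> (x=3, y=8) -> (x=3, y=7) -> (x=3, y=6) -> (x=3, y=5)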